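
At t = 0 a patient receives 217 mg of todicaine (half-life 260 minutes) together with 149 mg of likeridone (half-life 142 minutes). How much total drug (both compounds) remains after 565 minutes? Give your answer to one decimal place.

57.6 mg

todicaine: 217 × (1/2)^(565/260) = 217 × (1/2)^2.1731 ≈ 48.117 mg.
likeridone: 149 × (1/2)^(565/142) = 149 × (1/2)^3.9789 ≈ 9.4499 mg.
Total = 48.117 + 9.4499 ≈ 57.567 mg.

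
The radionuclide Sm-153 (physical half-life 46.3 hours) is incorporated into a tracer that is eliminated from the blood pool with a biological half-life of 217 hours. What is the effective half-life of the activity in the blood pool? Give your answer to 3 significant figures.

1/t_eff = 1/t_phys + 1/t_biol = 1/46.3 + 1/217 = 0.026207 per hour.
t_eff = 46.3 × 217 / (46.3 + 217) ≈ 38.158 hours.

38.2 hours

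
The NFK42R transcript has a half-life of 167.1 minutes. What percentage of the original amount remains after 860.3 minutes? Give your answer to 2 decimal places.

2.82%

n = 860.3/167.1 ≈ 5.1484 half-lives.
Fraction remaining = (1/2)^5.1484 ≈ 0.028195, i.e. 2.8195%.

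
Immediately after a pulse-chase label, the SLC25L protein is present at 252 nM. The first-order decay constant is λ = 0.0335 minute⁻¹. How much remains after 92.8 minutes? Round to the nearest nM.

t½ = ln 2 / λ = 0.69315 / 0.0335 ≈ 20.691 minutes.
Number of half-lives: n = 92.8/20.691 ≈ 4.4851.
Remaining = 252 × (1/2)^4.4851 = 252 × 0.044655 ≈ 11.253 nM.

11 nM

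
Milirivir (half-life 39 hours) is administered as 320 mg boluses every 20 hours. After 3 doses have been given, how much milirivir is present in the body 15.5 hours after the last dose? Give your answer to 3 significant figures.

The 3 doses were given 55.5, 35.5, 15.5 hours ago.
Total = 320·(1/2)^(55.5/39) + 320·(1/2)^(35.5/39) + 320·(1/2)^(15.5/39)
      = 119.33 + 170.27 + 242.95 ≈ 532.55 mg.

533 mg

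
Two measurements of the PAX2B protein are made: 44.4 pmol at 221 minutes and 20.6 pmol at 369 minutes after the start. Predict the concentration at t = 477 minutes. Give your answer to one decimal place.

11.8 pmol

Over Δt = 369 − 221 = 148 minutes, the level fell by a factor of 44.4/20.6 ≈ 2.1553.
n = log₂(2.1553) ≈ 1.1079 half-lives, so t½ = 148/1.1079 ≈ 133.58 minutes.
From t = 369 to t = 477: 20.6 × (1/2)^((477−369)/133.58) ≈ 11.762 pmol.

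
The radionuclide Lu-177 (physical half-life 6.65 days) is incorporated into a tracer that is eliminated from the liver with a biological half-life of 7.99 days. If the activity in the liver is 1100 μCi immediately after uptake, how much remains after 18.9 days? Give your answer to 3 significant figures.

1/t_eff = 1/t_phys + 1/t_biol = 1/6.65 + 1/7.99 = 0.27553 per day.
t_eff = 6.65 × 7.99 / (6.65 + 7.99) ≈ 3.6293 days.
Remaining = 1100 × (1/2)^(18.9/3.6293) = 1100 × (1/2)^5.2076 ≈ 29.769 μCi.

29.8 μCi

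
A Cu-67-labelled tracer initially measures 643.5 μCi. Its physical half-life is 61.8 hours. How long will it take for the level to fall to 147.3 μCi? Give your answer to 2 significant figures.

Fraction remaining = 147.3/643.5 ≈ 0.2289.
n = log₂(643.5/147.3) = ln(4.3686)/ln 2 ≈ 2.1272 half-lives.
t = n × t½ = 2.1272 × 61.8 ≈ 131.46 hours.

130 hours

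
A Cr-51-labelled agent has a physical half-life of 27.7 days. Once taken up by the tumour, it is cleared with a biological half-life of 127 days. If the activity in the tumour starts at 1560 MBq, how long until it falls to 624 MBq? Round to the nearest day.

1/t_eff = 1/t_phys + 1/t_biol = 1/27.7 + 1/127 = 0.043975 per day.
t_eff = 27.7 × 127 / (27.7 + 127) ≈ 22.74 days.
n = log₂(1560/624) ≈ 1.3219; t = 1.3219 × 22.74 ≈ 30.061 days.

30 days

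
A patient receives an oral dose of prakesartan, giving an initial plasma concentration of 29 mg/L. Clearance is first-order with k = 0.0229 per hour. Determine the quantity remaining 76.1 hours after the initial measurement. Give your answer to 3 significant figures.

5.08 mg/L

t½ = ln 2 / k = 0.69315 / 0.0229 ≈ 30.268 hours.
Number of half-lives: n = 76.1/30.268 ≈ 2.5142.
Remaining = 29 × (1/2)^2.5142 = 29 × 0.17505 ≈ 5.0764 mg/L.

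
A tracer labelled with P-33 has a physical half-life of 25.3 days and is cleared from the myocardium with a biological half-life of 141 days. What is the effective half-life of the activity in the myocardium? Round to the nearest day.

1/t_eff = 1/t_phys + 1/t_biol = 1/25.3 + 1/141 = 0.046618 per day.
t_eff = 25.3 × 141 / (25.3 + 141) ≈ 21.451 days.

21 days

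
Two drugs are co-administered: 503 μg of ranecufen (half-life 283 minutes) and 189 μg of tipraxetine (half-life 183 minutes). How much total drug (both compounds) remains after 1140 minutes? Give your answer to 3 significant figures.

ranecufen: 503 × (1/2)^(1140/283) = 503 × (1/2)^4.0283 ≈ 30.828 μg.
tipraxetine: 189 × (1/2)^(1140/183) = 189 × (1/2)^6.2295 ≈ 2.5188 μg.
Total = 30.828 + 2.5188 ≈ 33.346 μg.

33.3 μg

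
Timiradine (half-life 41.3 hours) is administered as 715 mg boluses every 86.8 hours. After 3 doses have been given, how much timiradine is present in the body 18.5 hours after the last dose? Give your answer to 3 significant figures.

The 3 doses were given 192.1, 105.3, 18.5 hours ago.
Total = 715·(1/2)^(192.1/41.3) + 715·(1/2)^(105.3/41.3) + 715·(1/2)^(18.5/41.3)
      = 28.452 + 122.12 + 524.16 ≈ 674.73 mg.

675 mg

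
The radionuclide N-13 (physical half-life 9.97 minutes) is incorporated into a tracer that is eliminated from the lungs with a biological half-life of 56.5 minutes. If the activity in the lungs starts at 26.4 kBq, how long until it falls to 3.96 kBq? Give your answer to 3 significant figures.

1/t_eff = 1/t_phys + 1/t_biol = 1/9.97 + 1/56.5 = 0.118 per minute.
t_eff = 9.97 × 56.5 / (9.97 + 56.5) ≈ 8.4746 minutes.
n = log₂(26.4/3.96) ≈ 2.737; t = 2.737 × 8.4746 ≈ 23.195 minutes.

23.2 minutes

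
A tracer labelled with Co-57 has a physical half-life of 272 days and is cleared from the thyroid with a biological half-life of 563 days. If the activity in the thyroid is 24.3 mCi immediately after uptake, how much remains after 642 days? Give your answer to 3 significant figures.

1/t_eff = 1/t_phys + 1/t_biol = 1/272 + 1/563 = 0.0054527 per day.
t_eff = 272 × 563 / (272 + 563) ≈ 183.4 days.
Remaining = 24.3 × (1/2)^(642/183.4) = 24.3 × (1/2)^3.5006 ≈ 2.1469 mCi.

2.15 mCi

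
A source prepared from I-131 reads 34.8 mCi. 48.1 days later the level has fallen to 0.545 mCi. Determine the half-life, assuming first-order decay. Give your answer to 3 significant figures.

8.02 days

A/A₀ = 0.545/34.8 ≈ 0.015661.
n = log₂(63.853) ≈ 5.9967 half-lives elapsed in 48.1 days.
t½ = 48.1/5.9967 ≈ 8.0211 days.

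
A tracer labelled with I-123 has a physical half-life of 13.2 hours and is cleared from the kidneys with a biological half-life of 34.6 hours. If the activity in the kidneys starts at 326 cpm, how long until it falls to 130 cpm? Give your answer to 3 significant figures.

12.7 hours

1/t_eff = 1/t_phys + 1/t_biol = 1/13.2 + 1/34.6 = 0.10466 per hour.
t_eff = 13.2 × 34.6 / (13.2 + 34.6) ≈ 9.5548 hours.
n = log₂(326/130) ≈ 1.3264; t = 1.3264 × 9.5548 ≈ 12.673 hours.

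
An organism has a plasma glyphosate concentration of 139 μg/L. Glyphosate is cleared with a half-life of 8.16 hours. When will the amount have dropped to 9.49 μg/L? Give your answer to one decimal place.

31.6 hours

Fraction remaining = 9.49/139 ≈ 0.068273.
n = log₂(139/9.49) = ln(14.647)/ln 2 ≈ 3.8725 half-lives.
t = n × t½ = 3.8725 × 8.16 ≈ 31.6 hours.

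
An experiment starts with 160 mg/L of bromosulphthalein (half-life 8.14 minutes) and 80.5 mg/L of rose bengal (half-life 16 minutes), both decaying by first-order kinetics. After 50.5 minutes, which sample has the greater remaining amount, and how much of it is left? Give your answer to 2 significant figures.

bromosulphthalein: 160 × (1/2)^6.2039 ≈ 2.1705 mg/L.
rose bengal: 80.5 × (1/2)^3.1562 ≈ 9.0296 mg/L.
Rose bengal has more remaining, at ≈ 9.0296 mg/L.

rose bengal, 9.0 mg/L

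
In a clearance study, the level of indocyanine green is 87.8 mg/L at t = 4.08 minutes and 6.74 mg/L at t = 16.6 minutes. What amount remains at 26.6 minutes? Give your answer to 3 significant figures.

Over Δt = 16.6 − 4.08 = 12.52 minutes, the level fell by a factor of 87.8/6.74 ≈ 13.027.
n = log₂(13.027) ≈ 3.7034 half-lives, so t½ = 12.52/3.7034 ≈ 3.3807 minutes.
From t = 16.6 to t = 26.6: 6.74 × (1/2)^((26.6−16.6)/3.3807) ≈ 0.86739 mg/L.

0.867 mg/L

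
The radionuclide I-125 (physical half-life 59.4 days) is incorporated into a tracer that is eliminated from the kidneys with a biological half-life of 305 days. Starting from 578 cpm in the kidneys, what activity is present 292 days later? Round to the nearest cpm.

10 cpm

1/t_eff = 1/t_phys + 1/t_biol = 1/59.4 + 1/305 = 0.020114 per day.
t_eff = 59.4 × 305 / (59.4 + 305) ≈ 49.717 days.
Remaining = 578 × (1/2)^(292/49.717) = 578 × (1/2)^5.8732 ≈ 9.8609 cpm.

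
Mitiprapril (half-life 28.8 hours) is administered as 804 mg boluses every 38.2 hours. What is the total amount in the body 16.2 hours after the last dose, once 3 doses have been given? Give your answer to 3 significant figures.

The 3 doses were given 92.6, 54.4, 16.2 hours ago.
Total = 804·(1/2)^(92.6/28.8) + 804·(1/2)^(54.4/28.8) + 804·(1/2)^(16.2/28.8)
      = 86.569 + 217.09 + 544.41 ≈ 848.07 mg.

848 mg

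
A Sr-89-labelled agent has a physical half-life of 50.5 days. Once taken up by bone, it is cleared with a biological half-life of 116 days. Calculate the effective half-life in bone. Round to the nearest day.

1/t_eff = 1/t_phys + 1/t_biol = 1/50.5 + 1/116 = 0.028423 per day.
t_eff = 50.5 × 116 / (50.5 + 116) ≈ 35.183 days.

35 days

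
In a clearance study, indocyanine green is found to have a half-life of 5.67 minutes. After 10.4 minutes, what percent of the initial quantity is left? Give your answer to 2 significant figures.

28%

n = 10.4/5.67 ≈ 1.8342 half-lives.
Fraction remaining = (1/2)^1.8342 ≈ 0.28044, i.e. 28.044%.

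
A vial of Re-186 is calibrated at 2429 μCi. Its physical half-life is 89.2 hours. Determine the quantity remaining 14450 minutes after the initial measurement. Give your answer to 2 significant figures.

Convert the elapsed time: 14450 minutes = 240.833 hours.
Number of half-lives: n = 240.833/89.2 ≈ 2.6999.
Remaining = 2429 × (1/2)^2.6999 = 2429 × 0.1539 ≈ 373.83 μCi.

370 μCi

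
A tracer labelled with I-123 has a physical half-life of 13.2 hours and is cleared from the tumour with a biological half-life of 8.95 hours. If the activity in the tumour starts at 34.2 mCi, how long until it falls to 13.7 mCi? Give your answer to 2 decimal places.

1/t_eff = 1/t_phys + 1/t_biol = 1/13.2 + 1/8.95 = 0.18749 per hour.
t_eff = 13.2 × 8.95 / (13.2 + 8.95) ≈ 5.3336 hours.
n = log₂(34.2/13.7) ≈ 1.3198; t = 1.3198 × 5.3336 ≈ 7.0394 hours.

7.04 hours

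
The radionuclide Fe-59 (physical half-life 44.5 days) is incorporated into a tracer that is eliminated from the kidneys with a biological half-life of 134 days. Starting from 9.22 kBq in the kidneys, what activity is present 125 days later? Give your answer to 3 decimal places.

1/t_eff = 1/t_phys + 1/t_biol = 1/44.5 + 1/134 = 0.029935 per day.
t_eff = 44.5 × 134 / (44.5 + 134) ≈ 33.406 days.
Remaining = 9.22 × (1/2)^(125/33.406) = 9.22 × (1/2)^3.7418 ≈ 0.68917 kBq.

0.689 kBq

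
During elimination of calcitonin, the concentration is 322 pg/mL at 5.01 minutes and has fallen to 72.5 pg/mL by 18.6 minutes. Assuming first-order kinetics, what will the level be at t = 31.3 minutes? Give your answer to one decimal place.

Over Δt = 18.6 − 5.01 = 13.59 minutes, the level fell by a factor of 322/72.5 ≈ 4.4414.
n = log₂(4.4414) ≈ 2.151 half-lives, so t½ = 13.59/2.151 ≈ 6.318 minutes.
From t = 18.6 to t = 31.3: 72.5 × (1/2)^((31.3−18.6)/6.318) ≈ 17.998 pg/mL.

18.0 pg/mL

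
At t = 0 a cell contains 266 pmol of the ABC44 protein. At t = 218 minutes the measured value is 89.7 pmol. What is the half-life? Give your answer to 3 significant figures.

139 minutes

A/A₀ = 89.7/266 ≈ 0.33722.
n = log₂(2.9654) ≈ 1.5682 half-lives elapsed in 218 minutes.
t½ = 218/1.5682 ≈ 139.01 minutes.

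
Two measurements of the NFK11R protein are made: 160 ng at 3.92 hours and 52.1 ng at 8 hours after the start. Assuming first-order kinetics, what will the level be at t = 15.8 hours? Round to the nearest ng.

6 ng

Over Δt = 8 − 3.92 = 4.08 hours, the level fell by a factor of 160/52.1 ≈ 3.071.
n = log₂(3.071) ≈ 1.6187 half-lives, so t½ = 4.08/1.6187 ≈ 2.5205 hours.
From t = 8 to t = 15.8: 52.1 × (1/2)^((15.8−8)/2.5205) ≈ 6.0991 ng.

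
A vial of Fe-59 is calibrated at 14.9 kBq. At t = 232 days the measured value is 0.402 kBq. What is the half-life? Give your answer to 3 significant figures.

A/A₀ = 0.402/14.9 ≈ 0.02698.
n = log₂(37.065) ≈ 5.212 half-lives elapsed in 232 days.
t½ = 232/5.212 ≈ 44.513 days.

44.5 days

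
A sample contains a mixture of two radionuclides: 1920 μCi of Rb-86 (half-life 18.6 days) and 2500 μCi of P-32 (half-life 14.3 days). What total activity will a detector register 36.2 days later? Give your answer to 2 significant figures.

Rb-86: 1920 × (1/2)^(36.2/18.6) = 1920 × (1/2)^1.9462 ≈ 498.23 μCi.
P-32: 2500 × (1/2)^(36.2/14.3) = 2500 × (1/2)^2.5315 ≈ 432.41 μCi.
Total = 498.23 + 432.41 ≈ 930.63 μCi.

930 μCi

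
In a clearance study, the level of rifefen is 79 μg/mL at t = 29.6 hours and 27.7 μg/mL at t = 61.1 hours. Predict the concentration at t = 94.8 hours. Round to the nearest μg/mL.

Over Δt = 61.1 − 29.6 = 31.5 hours, the level fell by a factor of 79/27.7 ≈ 2.852.
n = log₂(2.852) ≈ 1.512 half-lives, so t½ = 31.5/1.512 ≈ 20.834 hours.
From t = 61.1 to t = 94.8: 27.7 × (1/2)^((94.8−61.1)/20.834) ≈ 9.027 μg/mL.

9 μg/mL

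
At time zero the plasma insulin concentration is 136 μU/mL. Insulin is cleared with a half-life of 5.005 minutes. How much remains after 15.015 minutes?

17 μU/mL

Elapsed time is 3 half-lives (15.015/5.005).
Each half-life halves the amount: 136 × (1/2)^3 = 136/8 = 17 μU/mL.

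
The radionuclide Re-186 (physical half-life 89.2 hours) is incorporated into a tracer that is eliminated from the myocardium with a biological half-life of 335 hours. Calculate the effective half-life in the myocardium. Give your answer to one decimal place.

70.4 hours

1/t_eff = 1/t_phys + 1/t_biol = 1/89.2 + 1/335 = 0.014196 per hour.
t_eff = 89.2 × 335 / (89.2 + 335) ≈ 70.443 hours.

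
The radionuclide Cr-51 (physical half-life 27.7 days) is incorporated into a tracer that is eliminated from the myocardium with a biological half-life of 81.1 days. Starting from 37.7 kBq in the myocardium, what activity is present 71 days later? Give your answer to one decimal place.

3.5 kBq

1/t_eff = 1/t_phys + 1/t_biol = 1/27.7 + 1/81.1 = 0.048432 per day.
t_eff = 27.7 × 81.1 / (27.7 + 81.1) ≈ 20.648 days.
Remaining = 37.7 × (1/2)^(71/20.648) = 37.7 × (1/2)^3.4386 ≈ 3.477 kBq.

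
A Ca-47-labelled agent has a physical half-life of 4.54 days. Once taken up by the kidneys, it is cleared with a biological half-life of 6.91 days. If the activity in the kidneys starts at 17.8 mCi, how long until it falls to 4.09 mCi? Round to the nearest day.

6 days

1/t_eff = 1/t_phys + 1/t_biol = 1/4.54 + 1/6.91 = 0.36498 per day.
t_eff = 4.54 × 6.91 / (4.54 + 6.91) ≈ 2.7399 days.
n = log₂(17.8/4.09) ≈ 2.1217; t = 2.1217 × 2.7399 ≈ 5.8132 days.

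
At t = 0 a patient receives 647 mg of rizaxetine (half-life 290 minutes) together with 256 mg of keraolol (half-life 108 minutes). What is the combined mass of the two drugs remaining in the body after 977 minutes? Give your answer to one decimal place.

63.1 mg

rizaxetine: 647 × (1/2)^(977/290) = 647 × (1/2)^3.369 ≈ 62.625 mg.
keraolol: 256 × (1/2)^(977/108) = 256 × (1/2)^9.0463 ≈ 0.48421 mg.
Total = 62.625 + 0.48421 ≈ 63.109 mg.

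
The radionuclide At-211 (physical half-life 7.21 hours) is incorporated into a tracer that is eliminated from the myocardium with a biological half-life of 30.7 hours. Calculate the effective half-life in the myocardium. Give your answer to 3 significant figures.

1/t_eff = 1/t_phys + 1/t_biol = 1/7.21 + 1/30.7 = 0.17127 per hour.
t_eff = 7.21 × 30.7 / (7.21 + 30.7) ≈ 5.8387 hours.

5.84 hours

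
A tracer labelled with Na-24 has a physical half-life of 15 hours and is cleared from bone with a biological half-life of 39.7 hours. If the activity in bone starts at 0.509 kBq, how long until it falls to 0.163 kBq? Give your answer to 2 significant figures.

18 hours

1/t_eff = 1/t_phys + 1/t_biol = 1/15 + 1/39.7 = 0.091856 per hour.
t_eff = 15 × 39.7 / (15 + 39.7) ≈ 10.887 hours.
n = log₂(0.509/0.163) ≈ 1.6428; t = 1.6428 × 10.887 ≈ 17.885 hours.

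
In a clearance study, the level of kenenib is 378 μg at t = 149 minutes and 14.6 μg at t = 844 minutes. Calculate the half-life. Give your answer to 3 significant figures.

Over Δt = 844 − 149 = 695 minutes, the level fell by a factor of 378/14.6 ≈ 25.89.
n = log₂(25.89) ≈ 4.6943 half-lives, so t½ = 695/4.6943 ≈ 148.05 minutes.

148 minutes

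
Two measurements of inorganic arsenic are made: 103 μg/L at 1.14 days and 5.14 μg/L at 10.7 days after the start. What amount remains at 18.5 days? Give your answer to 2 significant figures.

Over Δt = 10.7 − 1.14 = 9.56 days, the level fell by a factor of 103/5.14 ≈ 20.039.
n = log₂(20.039) ≈ 4.3247 half-lives, so t½ = 9.56/4.3247 ≈ 2.2105 days.
From t = 10.7 to t = 18.5: 5.14 × (1/2)^((18.5−10.7)/2.2105) ≈ 0.44541 μg/L.

0.45 μg/L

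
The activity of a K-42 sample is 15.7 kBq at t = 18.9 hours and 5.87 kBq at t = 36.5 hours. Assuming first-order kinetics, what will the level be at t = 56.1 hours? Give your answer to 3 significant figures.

Over Δt = 36.5 − 18.9 = 17.6 hours, the level fell by a factor of 15.7/5.87 ≈ 2.6746.
n = log₂(2.6746) ≈ 1.4193 half-lives, so t½ = 17.6/1.4193 ≈ 12.4 hours.
From t = 36.5 to t = 56.1: 5.87 × (1/2)^((56.1−36.5)/12.4) ≈ 1.9626 kBq.

1.96 kBq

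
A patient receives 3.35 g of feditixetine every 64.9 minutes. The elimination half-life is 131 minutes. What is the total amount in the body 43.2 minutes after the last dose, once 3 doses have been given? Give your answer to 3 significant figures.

The 3 doses were given 173, 108.1, 43.2 minutes ago.
Total = 3.35·(1/2)^(173/131) + 3.35·(1/2)^(108.1/131) + 3.35·(1/2)^(43.2/131)
      = 1.3412 + 1.8908 + 2.6655 ≈ 5.8975 g.

5.90 g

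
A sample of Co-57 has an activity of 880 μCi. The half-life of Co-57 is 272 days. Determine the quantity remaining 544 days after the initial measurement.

220 μCi

Elapsed time is 2 half-lives (544/272).
Each half-life halves the amount: 880 × (1/2)^2 = 880/4 = 220 μCi.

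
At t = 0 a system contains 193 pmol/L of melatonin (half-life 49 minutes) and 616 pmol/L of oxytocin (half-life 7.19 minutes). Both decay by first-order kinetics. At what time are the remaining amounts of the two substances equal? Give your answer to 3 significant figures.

14.1 minutes

Set 193·(1/2)^(t/49) = 616·(1/2)^(t/7.19).
Taking log₂: log₂(193/616) = t·(1/49 − 1/7.19).
log₂(0.31331) = -1.6743; 1/49 − 1/7.19 = -0.11867.
t = -1.6743 / -0.11867 ≈ 14.109 minutes.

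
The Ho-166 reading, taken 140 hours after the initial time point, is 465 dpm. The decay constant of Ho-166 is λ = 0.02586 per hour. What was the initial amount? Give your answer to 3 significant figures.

17400 dpm

t½ = ln 2 / λ = 0.69315 / 0.02586 ≈ 26.804 hours.
Number of half-lives elapsed: n = 140/26.804 ≈ 5.2231.
A₀ = A × 2^n = 465 × 2^5.2231 = 465 × 37.353 ≈ 17369 dpm.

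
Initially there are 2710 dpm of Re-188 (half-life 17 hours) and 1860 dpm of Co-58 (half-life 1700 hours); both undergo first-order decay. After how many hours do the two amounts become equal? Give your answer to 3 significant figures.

9.32 hours

Set 2710·(1/2)^(t/17) = 1860·(1/2)^(t/1700).
Taking log₂: log₂(2710/1860) = t·(1/17 − 1/1700).
log₂(1.457) = 0.54299; 1/17 − 1/1700 = 0.058235.
t = 0.54299 / 0.058235 ≈ 9.3241 hours.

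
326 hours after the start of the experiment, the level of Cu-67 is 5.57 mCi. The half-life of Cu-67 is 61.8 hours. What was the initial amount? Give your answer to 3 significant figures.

Number of half-lives elapsed: n = 326/61.8 ≈ 5.2751.
A₀ = A × 2^n = 5.57 × 2^5.2751 = 5.57 × 38.722 ≈ 215.68 mCi.

216 mCi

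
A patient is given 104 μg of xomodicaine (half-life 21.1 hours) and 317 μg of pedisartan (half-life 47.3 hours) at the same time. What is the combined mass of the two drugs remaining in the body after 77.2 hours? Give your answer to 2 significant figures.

110 μg

xomodicaine: 104 × (1/2)^(77.2/21.1) = 104 × (1/2)^3.6588 ≈ 8.2344 μg.
pedisartan: 317 × (1/2)^(77.2/47.3) = 317 × (1/2)^1.6321 ≈ 102.27 μg.
Total = 8.2344 + 102.27 ≈ 110.5 μg.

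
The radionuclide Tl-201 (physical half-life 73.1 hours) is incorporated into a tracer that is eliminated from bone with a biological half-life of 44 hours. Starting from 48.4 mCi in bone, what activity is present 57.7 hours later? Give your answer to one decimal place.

1/t_eff = 1/t_phys + 1/t_biol = 1/73.1 + 1/44 = 0.036407 per hour.
t_eff = 73.1 × 44 / (73.1 + 44) ≈ 27.467 hours.
Remaining = 48.4 × (1/2)^(57.7/27.467) = 48.4 × (1/2)^2.1007 ≈ 11.284 mCi.

11.3 mCi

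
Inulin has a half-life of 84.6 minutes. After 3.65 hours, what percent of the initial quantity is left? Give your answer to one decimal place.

3.65 hours = 219 minutes.
n = 219/84.6 ≈ 2.5887 half-lives.
Fraction remaining = (1/2)^2.5887 ≈ 0.16624, i.e. 16.624%.

16.6%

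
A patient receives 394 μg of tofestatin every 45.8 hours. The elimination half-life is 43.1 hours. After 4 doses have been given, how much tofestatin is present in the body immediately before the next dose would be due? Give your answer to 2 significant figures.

The 4 doses were given 183.2, 137.4, 91.6, 45.8 hours ago.
Total = 394·(1/2)^(183.2/43.1) + 394·(1/2)^(137.4/43.1) + 394·(1/2)^(91.6/43.1) + 394·(1/2)^(45.8/43.1)
      = 20.699 + 43.235 + 90.307 + 188.63 ≈ 342.87 μg.

340 μg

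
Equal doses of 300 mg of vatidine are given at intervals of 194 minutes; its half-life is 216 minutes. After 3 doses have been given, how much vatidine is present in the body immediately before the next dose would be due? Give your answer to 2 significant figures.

The 3 doses were given 582, 388, 194 minutes ago.
Total = 300·(1/2)^(582/216) + 300·(1/2)^(388/216) + 300·(1/2)^(194/216)
      = 46.346 + 86.374 + 160.97 ≈ 293.69 mg.

290 mg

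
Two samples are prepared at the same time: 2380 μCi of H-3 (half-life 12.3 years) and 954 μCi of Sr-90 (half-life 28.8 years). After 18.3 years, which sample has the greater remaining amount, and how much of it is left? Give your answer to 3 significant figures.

H-3, 849 μCi

H-3: 2380 × (1/2)^1.4878 ≈ 848.6 μCi.
Sr-90: 954 × (1/2)^0.63542 ≈ 614.14 μCi.
H-3 has more remaining, at ≈ 848.6 μCi.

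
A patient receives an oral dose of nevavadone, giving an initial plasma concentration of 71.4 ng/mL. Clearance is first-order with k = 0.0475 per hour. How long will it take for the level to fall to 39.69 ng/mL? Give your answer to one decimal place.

12.4 hours

t½ = ln 2 / k = 0.69315 / 0.0475 ≈ 14.593 hours.
Fraction remaining = 39.69/71.4 ≈ 0.55588.
n = log₂(71.4/39.69) = ln(1.7989)/ln 2 ≈ 0.84715 half-lives.
t = n × t½ = 0.84715 × 14.593 ≈ 12.362 hours.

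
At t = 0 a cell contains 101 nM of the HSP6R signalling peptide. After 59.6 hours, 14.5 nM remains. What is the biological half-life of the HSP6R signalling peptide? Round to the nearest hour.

A/A₀ = 14.5/101 ≈ 0.14356.
n = log₂(6.9655) ≈ 2.8002 half-lives elapsed in 59.6 hours.
t½ = 59.6/2.8002 ≈ 21.284 hours.

21 hours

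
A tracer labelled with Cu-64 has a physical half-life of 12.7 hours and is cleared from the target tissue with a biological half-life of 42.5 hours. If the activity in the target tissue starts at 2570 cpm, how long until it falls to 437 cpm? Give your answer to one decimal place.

25.0 hours

1/t_eff = 1/t_phys + 1/t_biol = 1/12.7 + 1/42.5 = 0.10227 per hour.
t_eff = 12.7 × 42.5 / (12.7 + 42.5) ≈ 9.7781 hours.
n = log₂(2570/437) ≈ 2.5561; t = 2.5561 × 9.7781 ≈ 24.993 hours.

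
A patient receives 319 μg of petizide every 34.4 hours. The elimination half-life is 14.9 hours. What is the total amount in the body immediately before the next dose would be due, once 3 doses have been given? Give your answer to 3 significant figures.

80.0 μg

The 3 doses were given 103.2, 68.8, 34.4 hours ago.
Total = 319·(1/2)^(103.2/14.9) + 319·(1/2)^(68.8/14.9) + 319·(1/2)^(34.4/14.9)
      = 2.623 + 12.996 + 64.387 ≈ 80.005 μg.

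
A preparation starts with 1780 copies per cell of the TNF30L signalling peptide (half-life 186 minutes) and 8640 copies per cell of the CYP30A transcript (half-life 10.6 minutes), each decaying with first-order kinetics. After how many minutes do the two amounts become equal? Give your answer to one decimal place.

Set 1780·(1/2)^(t/186) = 8640·(1/2)^(t/10.6).
Taking log₂: log₂(1780/8640) = t·(1/186 − 1/10.6).
log₂(0.20602) = -2.2792; 1/186 − 1/10.6 = -0.088963.
t = -2.2792 / -0.088963 ≈ 25.619 minutes.

25.6 minutes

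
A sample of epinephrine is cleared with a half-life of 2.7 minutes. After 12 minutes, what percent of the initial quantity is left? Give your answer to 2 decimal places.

4.59%

n = 12/2.7 ≈ 4.4444 half-lives.
Fraction remaining = (1/2)^4.4444 ≈ 0.045929, i.e. 4.5929%.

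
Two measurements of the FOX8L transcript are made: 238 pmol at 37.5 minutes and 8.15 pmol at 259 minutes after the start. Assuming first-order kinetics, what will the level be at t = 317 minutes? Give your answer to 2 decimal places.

Over Δt = 259 − 37.5 = 221.5 minutes, the level fell by a factor of 238/8.15 ≈ 29.202.
n = log₂(29.202) ≈ 4.868 half-lives, so t½ = 221.5/4.868 ≈ 45.501 minutes.
From t = 259 to t = 317: 8.15 × (1/2)^((317−259)/45.501) ≈ 3.3685 pmol.

3.37 pmol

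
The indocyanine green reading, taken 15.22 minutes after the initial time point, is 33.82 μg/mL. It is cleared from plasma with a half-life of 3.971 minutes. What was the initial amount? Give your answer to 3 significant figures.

Number of half-lives elapsed: n = 15.22/3.971 ≈ 3.8328.
A₀ = A × 2^n = 33.82 × 2^3.8328 = 33.82 × 14.249 ≈ 481.9 μg/mL.

482 μg/mL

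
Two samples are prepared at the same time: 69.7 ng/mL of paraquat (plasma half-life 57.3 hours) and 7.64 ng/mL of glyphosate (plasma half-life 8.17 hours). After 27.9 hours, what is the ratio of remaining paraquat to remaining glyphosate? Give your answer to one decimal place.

paraquat: 69.7 × (1/2)^(27.9/57.3) = 69.7 × (1/2)^0.48691 ≈ 49.735 ng/mL.
glyphosate: 7.64 × (1/2)^(27.9/8.17) = 7.64 × (1/2)^3.4149 ≈ 0.7163 ng/mL.
Ratio ≈ 49.735 / 0.7163 ≈ 69.432.

69.4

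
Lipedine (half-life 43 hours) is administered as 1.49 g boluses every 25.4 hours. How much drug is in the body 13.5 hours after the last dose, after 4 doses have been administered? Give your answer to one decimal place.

The 4 doses were given 89.7, 64.3, 38.9, 13.5 hours ago.
Total = 1.49·(1/2)^(89.7/43) + 1.49·(1/2)^(64.3/43) + 1.49·(1/2)^(38.9/43) + 1.49·(1/2)^(13.5/43)
      = 0.35093 + 0.5285 + 0.7959 + 1.1986 ≈ 2.8739 g.

2.9 g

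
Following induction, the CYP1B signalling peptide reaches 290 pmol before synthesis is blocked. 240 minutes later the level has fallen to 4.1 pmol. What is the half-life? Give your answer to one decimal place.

A/A₀ = 4.1/290 ≈ 0.014138.
n = log₂(70.732) ≈ 6.1443 half-lives elapsed in 240 minutes.
t½ = 240/6.1443 ≈ 39.061 minutes.

39.1 minutes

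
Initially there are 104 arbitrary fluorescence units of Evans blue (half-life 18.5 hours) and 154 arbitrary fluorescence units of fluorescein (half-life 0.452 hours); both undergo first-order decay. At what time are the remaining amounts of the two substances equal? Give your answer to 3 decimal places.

Set 104·(1/2)^(t/18.5) = 154·(1/2)^(t/0.452).
Taking log₂: log₂(104/154) = t·(1/18.5 − 1/0.452).
log₂(0.67532) = -0.56635; 1/18.5 − 1/0.452 = -2.1583.
t = -0.56635 / -2.1583 ≈ 0.2624 hours.

0.262 hours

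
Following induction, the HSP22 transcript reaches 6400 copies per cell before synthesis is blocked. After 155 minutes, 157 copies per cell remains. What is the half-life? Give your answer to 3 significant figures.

29.0 minutes

A/A₀ = 157/6400 ≈ 0.024531.
n = log₂(40.764) ≈ 5.3492 half-lives elapsed in 155 minutes.
t½ = 155/5.3492 ≈ 28.976 minutes.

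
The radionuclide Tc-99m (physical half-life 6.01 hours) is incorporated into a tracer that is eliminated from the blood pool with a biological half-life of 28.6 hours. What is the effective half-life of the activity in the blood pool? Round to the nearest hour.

1/t_eff = 1/t_phys + 1/t_biol = 1/6.01 + 1/28.6 = 0.20135 per hour.
t_eff = 6.01 × 28.6 / (6.01 + 28.6) ≈ 4.9664 hours.

5 hours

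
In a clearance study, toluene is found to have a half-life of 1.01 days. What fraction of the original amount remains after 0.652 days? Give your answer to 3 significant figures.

0.639

n = 0.652/1.01 ≈ 0.64554 half-lives.
Fraction remaining = (1/2)^0.64554 ≈ 0.63925.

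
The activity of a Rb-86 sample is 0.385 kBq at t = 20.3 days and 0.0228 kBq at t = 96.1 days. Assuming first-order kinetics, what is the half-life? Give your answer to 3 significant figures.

18.6 days

Over Δt = 96.1 − 20.3 = 75.8 days, the level fell by a factor of 0.385/0.0228 ≈ 16.886.
n = log₂(16.886) ≈ 4.0778 half-lives, so t½ = 75.8/4.0778 ≈ 18.589 days.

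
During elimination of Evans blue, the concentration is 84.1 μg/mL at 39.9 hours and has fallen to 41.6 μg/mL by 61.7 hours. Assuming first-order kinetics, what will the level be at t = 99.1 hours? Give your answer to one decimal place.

Over Δt = 61.7 − 39.9 = 21.8 hours, the level fell by a factor of 84.1/41.6 ≈ 2.0216.
n = log₂(2.0216) ≈ 1.0155 half-lives, so t½ = 21.8/1.0155 ≈ 21.467 hours.
From t = 61.7 to t = 99.1: 41.6 × (1/2)^((99.1−61.7)/21.467) ≈ 12.435 μg/mL.

12.4 μg/mL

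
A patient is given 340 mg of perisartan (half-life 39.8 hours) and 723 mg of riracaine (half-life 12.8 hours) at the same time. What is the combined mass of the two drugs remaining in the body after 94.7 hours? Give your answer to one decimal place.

69.6 mg

perisartan: 340 × (1/2)^(94.7/39.8) = 340 × (1/2)^2.3794 ≈ 65.345 mg.
riracaine: 723 × (1/2)^(94.7/12.8) = 723 × (1/2)^7.3984 ≈ 4.2854 mg.
Total = 65.345 + 4.2854 ≈ 69.63 mg.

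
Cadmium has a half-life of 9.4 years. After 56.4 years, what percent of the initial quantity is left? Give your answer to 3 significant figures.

1.56%

n = 56.4/9.4 ≈ 6 half-lives.
Fraction remaining = (1/2)^6 ≈ 0.015625, i.e. 1.5625%.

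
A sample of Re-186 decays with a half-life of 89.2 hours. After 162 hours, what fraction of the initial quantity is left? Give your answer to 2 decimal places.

0.28

n = 162/89.2 ≈ 1.8161 half-lives.
Fraction remaining = (1/2)^1.8161 ≈ 0.28398.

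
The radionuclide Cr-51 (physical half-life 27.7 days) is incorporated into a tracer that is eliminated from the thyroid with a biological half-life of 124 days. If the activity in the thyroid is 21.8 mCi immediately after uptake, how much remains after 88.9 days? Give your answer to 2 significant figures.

1.4 mCi

1/t_eff = 1/t_phys + 1/t_biol = 1/27.7 + 1/124 = 0.044166 per day.
t_eff = 27.7 × 124 / (27.7 + 124) ≈ 22.642 days.
Remaining = 21.8 × (1/2)^(88.9/22.642) = 21.8 × (1/2)^3.9263 ≈ 1.4339 mCi.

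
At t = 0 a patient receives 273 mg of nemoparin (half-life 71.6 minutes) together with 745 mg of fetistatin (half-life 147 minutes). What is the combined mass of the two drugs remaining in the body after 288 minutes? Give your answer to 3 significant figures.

nemoparin: 273 × (1/2)^(288/71.6) = 273 × (1/2)^4.0223 ≈ 16.8 mg.
fetistatin: 745 × (1/2)^(288/147) = 745 × (1/2)^1.9592 ≈ 191.59 mg.
Total = 16.8 + 191.59 ≈ 208.39 mg.

208 mg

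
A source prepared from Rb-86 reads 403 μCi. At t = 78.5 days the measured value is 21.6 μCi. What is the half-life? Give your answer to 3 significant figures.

18.6 days

A/A₀ = 21.6/403 ≈ 0.053598.
n = log₂(18.657) ≈ 4.2217 half-lives elapsed in 78.5 days.
t½ = 78.5/4.2217 ≈ 18.595 days.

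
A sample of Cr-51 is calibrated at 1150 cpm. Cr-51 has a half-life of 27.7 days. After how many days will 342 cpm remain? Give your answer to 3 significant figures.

Fraction remaining = 342/1150 ≈ 0.29739.
n = log₂(1150/342) = ln(3.3626)/ln 2 ≈ 1.7496 half-lives.
t = n × t½ = 1.7496 × 27.7 ≈ 48.463 days.

48.5 days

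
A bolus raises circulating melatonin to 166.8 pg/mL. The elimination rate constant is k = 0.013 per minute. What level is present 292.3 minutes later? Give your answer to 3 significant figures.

t½ = ln 2 / k = 0.69315 / 0.013 ≈ 53.319 minutes.
Number of half-lives: n = 292.3/53.319 ≈ 5.4821.
Remaining = 166.8 × (1/2)^5.4821 = 166.8 × 0.022373 ≈ 3.7318 pg/mL.

3.73 pg/mL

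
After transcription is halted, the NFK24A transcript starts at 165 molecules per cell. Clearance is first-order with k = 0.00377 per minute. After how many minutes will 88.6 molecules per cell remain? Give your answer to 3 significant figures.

165 minutes

t½ = ln 2 / k = 0.69315 / 0.00377 ≈ 183.86 minutes.
Fraction remaining = 88.6/165 ≈ 0.53697.
n = log₂(165/88.6) = ln(1.8623)/ln 2 ≈ 0.89709 half-lives.
t = n × t½ = 0.89709 × 183.86 ≈ 164.94 minutes.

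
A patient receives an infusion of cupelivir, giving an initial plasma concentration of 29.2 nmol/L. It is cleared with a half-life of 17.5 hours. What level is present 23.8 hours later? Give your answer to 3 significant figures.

Number of half-lives: n = 23.8/17.5 ≈ 1.36.
Remaining = 29.2 × (1/2)^1.36 = 29.2 × 0.38958 ≈ 11.376 nmol/L.

11.4 nmol/L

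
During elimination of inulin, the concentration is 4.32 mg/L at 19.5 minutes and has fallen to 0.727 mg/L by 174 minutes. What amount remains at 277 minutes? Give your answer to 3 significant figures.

Over Δt = 174 − 19.5 = 154.5 minutes, the level fell by a factor of 4.32/0.727 ≈ 5.9422.
n = log₂(5.9422) ≈ 2.571 half-lives, so t½ = 154.5/2.571 ≈ 60.093 minutes.
From t = 174 to t = 277: 0.727 × (1/2)^((277−174)/60.093) ≈ 0.2216 mg/L.

0.222 mg/L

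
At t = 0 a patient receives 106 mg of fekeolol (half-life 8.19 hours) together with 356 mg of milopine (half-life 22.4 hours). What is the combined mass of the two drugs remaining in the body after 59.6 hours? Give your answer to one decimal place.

57.0 mg

fekeolol: 106 × (1/2)^(59.6/8.19) = 106 × (1/2)^7.2772 ≈ 0.68338 mg.
milopine: 356 × (1/2)^(59.6/22.4) = 356 × (1/2)^2.6607 ≈ 56.298 mg.
Total = 0.68338 + 56.298 ≈ 56.982 mg.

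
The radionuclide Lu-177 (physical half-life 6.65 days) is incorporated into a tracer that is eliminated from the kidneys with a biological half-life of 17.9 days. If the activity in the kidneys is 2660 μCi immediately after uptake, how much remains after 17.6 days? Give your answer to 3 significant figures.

215 μCi

1/t_eff = 1/t_phys + 1/t_biol = 1/6.65 + 1/17.9 = 0.20624 per day.
t_eff = 6.65 × 17.9 / (6.65 + 17.9) ≈ 4.8487 days.
Remaining = 2660 × (1/2)^(17.6/4.8487) = 2660 × (1/2)^3.6299 ≈ 214.87 μCi.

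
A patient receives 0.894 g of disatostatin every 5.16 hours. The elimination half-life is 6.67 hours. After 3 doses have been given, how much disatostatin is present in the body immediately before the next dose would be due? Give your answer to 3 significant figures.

The 3 doses were given 15.48, 10.32, 5.16 hours ago.
Total = 0.894·(1/2)^(15.48/6.67) + 0.894·(1/2)^(10.32/6.67) + 0.894·(1/2)^(5.16/6.67)
      = 0.17893 + 0.3059 + 0.52295 ≈ 1.0078 g.

1.01 g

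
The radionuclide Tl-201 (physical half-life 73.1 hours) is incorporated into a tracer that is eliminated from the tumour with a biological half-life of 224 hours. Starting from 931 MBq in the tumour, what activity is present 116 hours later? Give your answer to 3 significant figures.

1/t_eff = 1/t_phys + 1/t_biol = 1/73.1 + 1/224 = 0.018144 per hour.
t_eff = 73.1 × 224 / (73.1 + 224) ≈ 55.114 hours.
Remaining = 931 × (1/2)^(116/55.114) = 931 × (1/2)^2.1047 ≈ 216.45 MBq.

216 MBq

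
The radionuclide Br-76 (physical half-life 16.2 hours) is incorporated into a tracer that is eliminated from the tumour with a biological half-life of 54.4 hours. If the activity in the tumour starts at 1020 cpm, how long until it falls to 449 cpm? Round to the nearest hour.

15 hours

1/t_eff = 1/t_phys + 1/t_biol = 1/16.2 + 1/54.4 = 0.080111 per hour.
t_eff = 16.2 × 54.4 / (16.2 + 54.4) ≈ 12.483 hours.
n = log₂(1020/449) ≈ 1.1838; t = 1.1838 × 12.483 ≈ 14.777 hours.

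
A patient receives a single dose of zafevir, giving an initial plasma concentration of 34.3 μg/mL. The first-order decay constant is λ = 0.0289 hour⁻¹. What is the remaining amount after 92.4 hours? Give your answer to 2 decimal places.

t½ = ln 2 / λ = 0.69315 / 0.0289 ≈ 23.984 hours.
Number of half-lives: n = 92.4/23.984 ≈ 3.8525.
Remaining = 34.3 × (1/2)^3.8525 = 34.3 × 0.069227 ≈ 2.3745 μg/mL.

2.37 μg/mL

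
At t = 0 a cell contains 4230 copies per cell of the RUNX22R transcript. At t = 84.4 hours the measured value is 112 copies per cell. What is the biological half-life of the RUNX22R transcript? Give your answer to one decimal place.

A/A₀ = 112/4230 ≈ 0.026478.
n = log₂(37.768) ≈ 5.2391 half-lives elapsed in 84.4 hours.
t½ = 84.4/5.2391 ≈ 16.11 hours.

16.1 hours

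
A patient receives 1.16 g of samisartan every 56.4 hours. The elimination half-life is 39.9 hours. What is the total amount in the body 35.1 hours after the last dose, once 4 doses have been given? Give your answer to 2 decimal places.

0.99 g

The 4 doses were given 204.3, 147.9, 91.5, 35.1 hours ago.
Total = 1.16·(1/2)^(204.3/39.9) + 1.16·(1/2)^(147.9/39.9) + 1.16·(1/2)^(91.5/39.9) + 1.16·(1/2)^(35.1/39.9)
      = 0.03335 + 0.08884 + 0.23666 + 0.63044 ≈ 0.98929 g.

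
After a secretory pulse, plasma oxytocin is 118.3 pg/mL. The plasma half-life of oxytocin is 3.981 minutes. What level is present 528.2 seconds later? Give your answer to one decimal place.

25.5 pg/mL

Convert the elapsed time: 528.2 seconds = 8.80333 minutes.
Number of half-lives: n = 8.80333/3.981 ≈ 2.2113.
Remaining = 118.3 × (1/2)^2.2113 = 118.3 × 0.21593 ≈ 25.545 pg/mL.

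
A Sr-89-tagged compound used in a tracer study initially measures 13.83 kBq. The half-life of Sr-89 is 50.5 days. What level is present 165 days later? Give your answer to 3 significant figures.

Number of half-lives: n = 165/50.5 ≈ 3.2673.
Remaining = 13.83 × (1/2)^3.2673 = 13.83 × 0.10386 ≈ 1.4363 kBq.

1.44 kBq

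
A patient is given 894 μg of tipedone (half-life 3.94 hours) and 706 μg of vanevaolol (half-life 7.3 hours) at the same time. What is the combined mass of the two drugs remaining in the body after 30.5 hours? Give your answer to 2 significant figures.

tipedone: 894 × (1/2)^(30.5/3.94) = 894 × (1/2)^7.7411 ≈ 4.1786 μg.
vanevaolol: 706 × (1/2)^(30.5/7.3) = 706 × (1/2)^4.1781 ≈ 39.001 μg.
Total = 4.1786 + 39.001 ≈ 43.18 μg.

43 μg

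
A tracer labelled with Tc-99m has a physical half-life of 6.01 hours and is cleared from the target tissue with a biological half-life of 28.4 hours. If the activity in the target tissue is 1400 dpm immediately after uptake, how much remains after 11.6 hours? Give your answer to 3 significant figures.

1/t_eff = 1/t_phys + 1/t_biol = 1/6.01 + 1/28.4 = 0.2016 per hour.
t_eff = 6.01 × 28.4 / (6.01 + 28.4) ≈ 4.9603 hours.
Remaining = 1400 × (1/2)^(11.6/4.9603) = 1400 × (1/2)^2.3386 ≈ 276.79 dpm.

277 dpm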